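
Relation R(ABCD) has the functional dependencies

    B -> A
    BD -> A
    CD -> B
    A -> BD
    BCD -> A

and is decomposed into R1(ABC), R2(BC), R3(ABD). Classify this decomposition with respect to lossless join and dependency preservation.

Lossless test (chase): Rows 1 and 2 agree on B; apply B→A and equate their A entries. Rows 1 and 2 agree on A; apply A→BD and equate their BD entries. Rows 1 and 3 agree on A; apply A→BD and equate their BD entries. Row 1 is now all distinguished symbols — the join is lossless.
Dependency preservation: the restricted closure of {CD} across the fragments never reaches {B}, so CD → B cannot be enforced without a join — not preserved.

lossless but not dependency-preserving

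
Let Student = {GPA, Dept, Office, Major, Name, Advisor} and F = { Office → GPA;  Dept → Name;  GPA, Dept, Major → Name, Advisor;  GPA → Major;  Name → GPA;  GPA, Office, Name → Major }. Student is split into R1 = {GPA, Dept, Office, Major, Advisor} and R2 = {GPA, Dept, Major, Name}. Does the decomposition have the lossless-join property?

Yes

Common attributes: R1 ∩ R2 = {GPA, Dept, Major}.
Closure of {GPA, Dept, Major}: Dept → Name applies, adding Name; GPA, Dept, Major → Name, Advisor applies, adding Advisor. So (GPA, Dept, Major)⁺ = {GPA, Dept, Major, Name, Advisor}.
This closure contains every attribute of R2, so R1 ∩ R2 → R2. The join is lossless.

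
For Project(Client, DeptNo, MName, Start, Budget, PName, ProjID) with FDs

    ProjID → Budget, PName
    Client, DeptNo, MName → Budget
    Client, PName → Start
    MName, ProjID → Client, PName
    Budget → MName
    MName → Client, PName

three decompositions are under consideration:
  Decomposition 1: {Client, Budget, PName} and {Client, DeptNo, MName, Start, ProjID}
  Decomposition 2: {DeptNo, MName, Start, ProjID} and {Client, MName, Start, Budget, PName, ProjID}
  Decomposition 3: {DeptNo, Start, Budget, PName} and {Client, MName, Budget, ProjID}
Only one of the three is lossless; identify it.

Decomposition 1: common = {Client}, closure = {Client} → lossy.
Decomposition 2: common = {MName, Start, ProjID}, closure = {Client, MName, Start, Budget, PName, ProjID} → lossless.
Decomposition 3: common = {Budget}, closure = {Client, MName, Start, Budget, PName} → lossy.

Decomposition 2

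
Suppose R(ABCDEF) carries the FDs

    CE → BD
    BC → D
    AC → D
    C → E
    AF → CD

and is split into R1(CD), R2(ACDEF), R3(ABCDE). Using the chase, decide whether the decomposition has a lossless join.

Chase test. Columns are ABCDEF; row i has aⱼ where attribute j ∈ Ri, else bᵢⱼ.
Initial tableau (one row per fragment):
  row 1: b11 b12 a3 a4 b15 b16
  row 2: a1 b22 a3 a4 a5 a6
  row 3: a1 a2 a3 a4 a5 b36
Rows 2 and 3 agree on CE; apply CE→BD and equate their BD entries.
Rows 1 and 2 agree on C; apply C→E and equate their E entries.
Rows 1 and 2 agree on CE; apply CE→BD and equate their BD entries.
Row 2 is now all distinguished symbols — the join is lossless.

Yes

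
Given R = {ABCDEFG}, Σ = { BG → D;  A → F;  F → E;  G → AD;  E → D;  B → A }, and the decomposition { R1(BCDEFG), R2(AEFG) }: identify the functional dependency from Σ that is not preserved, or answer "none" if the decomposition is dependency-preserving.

B → A

Check B → A: no single fragment contains all of {AB}, and the restricted closure of {B} across the fragments never reaches {A}.
BG → D is preserved.
A → F is preserved.
F → E is preserved.
G → AD is preserved.
E → D is preserved.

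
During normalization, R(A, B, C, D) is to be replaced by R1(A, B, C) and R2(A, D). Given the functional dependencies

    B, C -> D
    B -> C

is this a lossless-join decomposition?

Common attributes: R1 ∩ R2 = {A}.
No dependency enlarges {A}, so (A)⁺ = {A}.
The closure contains neither all of R1 = {A, B, C} nor all of R2 = {A, D}, so the common attributes are not a superkey of either fragment. The join is lossy.

No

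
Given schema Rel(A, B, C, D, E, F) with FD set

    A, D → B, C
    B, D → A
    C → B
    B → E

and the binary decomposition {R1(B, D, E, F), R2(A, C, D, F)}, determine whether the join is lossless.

No

Common attributes: R1 ∩ R2 = {D, F}.
No dependency enlarges {D, F}, so (D, F)⁺ = {D, F}.
The closure contains neither all of R1 = {B, D, E, F} nor all of R2 = {A, C, D, F}, so the common attributes are not a superkey of either fragment. The join is lossy.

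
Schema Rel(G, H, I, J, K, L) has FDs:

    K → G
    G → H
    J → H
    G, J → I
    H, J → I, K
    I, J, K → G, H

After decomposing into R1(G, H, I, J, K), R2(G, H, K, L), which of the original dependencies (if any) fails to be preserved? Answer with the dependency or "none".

none

K → G lies within R1.
G → H lies within R1.
J → H lies within R1.
G, J → I lies within R1.
H, J → I, K lies within R1.
I, J, K → G, H lies within R1.
Every dependency is enforceable on the fragments, so the decomposition is dependency-preserving.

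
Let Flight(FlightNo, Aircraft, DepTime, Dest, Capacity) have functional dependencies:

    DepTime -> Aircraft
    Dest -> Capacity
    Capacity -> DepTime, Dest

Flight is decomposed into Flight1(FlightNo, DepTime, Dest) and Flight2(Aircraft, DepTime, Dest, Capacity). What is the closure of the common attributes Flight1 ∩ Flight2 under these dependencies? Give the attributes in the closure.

Aircraft, DepTime, Dest, Capacity

Flight1 ∩ Flight2 = {DepTime, Dest}.
DepTime → Aircraft applies, adding Aircraft
Dest → Capacity applies, adding Capacity
Closure: {Aircraft, DepTime, Dest, Capacity}.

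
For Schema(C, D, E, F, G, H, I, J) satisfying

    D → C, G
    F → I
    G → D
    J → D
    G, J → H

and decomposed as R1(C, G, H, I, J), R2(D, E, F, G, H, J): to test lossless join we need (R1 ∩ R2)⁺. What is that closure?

R1 ∩ R2 = {G, H, J}.
G → D applies, adding D
D → C, G applies, adding C
Closure: {C, D, G, H, J}.

C, D, G, H, J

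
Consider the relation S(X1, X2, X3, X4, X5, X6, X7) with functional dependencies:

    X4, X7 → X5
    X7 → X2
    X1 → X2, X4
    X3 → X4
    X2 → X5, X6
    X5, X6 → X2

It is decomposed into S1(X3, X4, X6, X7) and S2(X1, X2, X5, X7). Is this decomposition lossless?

No

Common attributes: S1 ∩ S2 = {X7}.
Closure of {X7}: X7 → X2 applies, adding X2; X2 → X5, X6 applies, adding X5, X6. So (X7)⁺ = {X2, X5, X6, X7}.
The closure contains neither all of S1 = {X3, X4, X6, X7} nor all of S2 = {X1, X2, X5, X7}, so the common attributes are not a superkey of either fragment. The join is lossy.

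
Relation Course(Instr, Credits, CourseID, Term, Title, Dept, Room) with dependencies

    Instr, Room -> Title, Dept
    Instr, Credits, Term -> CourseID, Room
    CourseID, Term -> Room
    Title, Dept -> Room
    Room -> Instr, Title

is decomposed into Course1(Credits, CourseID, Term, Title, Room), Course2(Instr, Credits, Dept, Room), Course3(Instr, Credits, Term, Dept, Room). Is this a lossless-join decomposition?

Yes

Chase test. Columns are Instr, Credits, CourseID, Term, Title, Dept, Room; row i has aⱼ where attribute j ∈ Coursei, else bᵢⱼ.
Initial tableau (one row per fragment):
  row 1: b11 a2 a3 a4 a5 b16 a7
  row 2: a1 a2 b23 b24 b25 a6 a7
  row 3: a1 a2 b33 a4 b35 a6 a7
Rows 2 and 3 agree on Instr, Room; apply Instr, Room→Title, Dept and equate their Title, Dept entries.
Rows 1 and 2 agree on Room; apply Room→Instr, Title and equate their Instr, Title entries.
Rows 1 and 2 agree on Instr, Room; apply Instr, Room→Title, Dept and equate their Title, Dept entries.
Rows 1 and 3 agree on Instr, Credits, Term; apply Instr, Credits, Term→CourseID, Room and equate their CourseID, Room entries.
Row 1 is now all distinguished symbols — the join is lossless.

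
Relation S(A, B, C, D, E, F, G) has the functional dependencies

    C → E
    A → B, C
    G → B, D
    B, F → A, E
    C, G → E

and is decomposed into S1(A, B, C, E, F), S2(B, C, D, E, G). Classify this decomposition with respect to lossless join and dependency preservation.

Lossless test: (B, C, E)⁺ = {B, C, E}, which is a superkey of neither fragment — lossy.
Dependency preservation: every FD's attributes lie within a single fragment, so each can be enforced locally — preserved.

lossy but dependency-preserving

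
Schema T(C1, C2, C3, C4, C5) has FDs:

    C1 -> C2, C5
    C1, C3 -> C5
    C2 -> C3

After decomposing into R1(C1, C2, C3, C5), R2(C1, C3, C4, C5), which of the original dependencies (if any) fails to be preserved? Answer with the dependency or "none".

none

C1 → C2, C5 lies within R1.
C1, C3 → C5 lies within R1.
C2 → C3 lies within R1.
Every dependency is enforceable on the fragments, so the decomposition is dependency-preserving.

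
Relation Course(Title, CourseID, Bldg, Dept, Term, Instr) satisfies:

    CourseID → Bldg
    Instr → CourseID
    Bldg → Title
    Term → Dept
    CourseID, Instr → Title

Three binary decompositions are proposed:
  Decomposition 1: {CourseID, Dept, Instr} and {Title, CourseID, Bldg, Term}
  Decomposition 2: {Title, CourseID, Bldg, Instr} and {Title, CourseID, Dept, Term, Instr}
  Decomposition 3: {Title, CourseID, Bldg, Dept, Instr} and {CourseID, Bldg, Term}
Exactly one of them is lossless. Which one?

Decomposition 1: common = {CourseID}, closure = {Title, CourseID, Bldg} → lossy.
Decomposition 2: common = {Title, CourseID, Instr}, closure = {Title, CourseID, Bldg, Instr} → lossless.
Decomposition 3: common = {CourseID, Bldg}, closure = {Title, CourseID, Bldg} → lossy.

Decomposition 2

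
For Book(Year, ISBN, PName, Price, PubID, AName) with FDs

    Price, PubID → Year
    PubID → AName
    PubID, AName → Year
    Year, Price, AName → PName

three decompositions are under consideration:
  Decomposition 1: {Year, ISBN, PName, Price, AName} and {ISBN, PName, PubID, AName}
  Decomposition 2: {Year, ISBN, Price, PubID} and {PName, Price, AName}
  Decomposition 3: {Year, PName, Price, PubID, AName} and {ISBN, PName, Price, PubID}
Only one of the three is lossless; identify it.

Decomposition 1: common = {ISBN, PName, AName}, closure = {ISBN, PName, AName} → lossy.
Decomposition 2: common = {Price}, closure = {Price} → lossy.
Decomposition 3: common = {PName, Price, PubID}, closure = {Year, PName, Price, PubID, AName} → lossless.

Decomposition 3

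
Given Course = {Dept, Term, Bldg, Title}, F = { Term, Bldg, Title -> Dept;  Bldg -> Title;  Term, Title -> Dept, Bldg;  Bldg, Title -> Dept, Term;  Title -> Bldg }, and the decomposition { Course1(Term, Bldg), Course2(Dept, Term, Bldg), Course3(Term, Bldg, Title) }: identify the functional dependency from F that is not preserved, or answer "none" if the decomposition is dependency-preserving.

none

Term, Bldg, Title → Dept: restricted closure across fragments reaches Dept.
Bldg → Title lies within Course3.
Term, Title → Dept, Bldg: restricted closure across fragments reaches Dept, Bldg.
Bldg, Title → Dept, Term: restricted closure across fragments reaches Dept, Term.
Title → Bldg lies within Course3.
Every dependency is enforceable on the fragments, so the decomposition is dependency-preserving.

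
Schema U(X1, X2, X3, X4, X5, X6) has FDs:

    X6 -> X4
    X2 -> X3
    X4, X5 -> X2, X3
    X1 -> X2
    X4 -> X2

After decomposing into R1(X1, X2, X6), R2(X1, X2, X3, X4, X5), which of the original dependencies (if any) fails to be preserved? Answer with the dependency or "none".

Check X6 → X4: no single fragment contains all of {X4, X6}, and the restricted closure of {X6} across the fragments never reaches {X4}.
X2 → X3 is preserved.
X4, X5 → X2, X3 is preserved.
X1 → X2 is preserved.
X4 → X2 is preserved.

X6 -> X4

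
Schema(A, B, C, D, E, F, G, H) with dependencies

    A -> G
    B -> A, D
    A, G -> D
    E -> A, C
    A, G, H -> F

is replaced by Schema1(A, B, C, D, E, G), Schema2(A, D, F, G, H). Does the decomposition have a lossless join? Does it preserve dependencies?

Lossless test: (A, D, G)⁺ = {A, D, G}, which is a superkey of neither fragment — lossy.
Dependency preservation: every FD's attributes lie within a single fragment, so each can be enforced locally — preserved.

lossy but dependency-preserving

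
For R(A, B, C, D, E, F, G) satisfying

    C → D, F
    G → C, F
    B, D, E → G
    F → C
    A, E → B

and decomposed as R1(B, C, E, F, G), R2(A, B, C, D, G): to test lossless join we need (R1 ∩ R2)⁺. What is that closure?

B, C, D, F, G

R1 ∩ R2 = {B, C, G}.
C → D, F applies, adding D, F
Closure: {B, C, D, F, G}.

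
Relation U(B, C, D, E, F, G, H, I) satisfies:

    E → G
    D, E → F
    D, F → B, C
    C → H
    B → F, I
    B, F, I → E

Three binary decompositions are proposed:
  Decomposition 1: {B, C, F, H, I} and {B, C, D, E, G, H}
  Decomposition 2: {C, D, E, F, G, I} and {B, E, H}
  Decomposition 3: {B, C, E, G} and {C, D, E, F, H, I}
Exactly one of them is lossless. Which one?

Decomposition 1

Decomposition 1: common = {B, C, H}, closure = {B, C, E, F, G, H, I} → lossless.
Decomposition 2: common = {E}, closure = {E, G} → lossy.
Decomposition 3: common = {C, E}, closure = {C, E, G, H} → lossy.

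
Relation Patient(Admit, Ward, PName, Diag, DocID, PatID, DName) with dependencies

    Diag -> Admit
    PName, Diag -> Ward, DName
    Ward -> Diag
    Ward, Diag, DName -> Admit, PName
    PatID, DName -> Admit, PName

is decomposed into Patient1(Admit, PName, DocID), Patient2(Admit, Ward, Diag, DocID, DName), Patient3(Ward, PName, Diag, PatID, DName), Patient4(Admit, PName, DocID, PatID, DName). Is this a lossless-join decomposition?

No

Chase test. Columns are Admit, Ward, PName, Diag, DocID, PatID, DName; row i has aⱼ where attribute j ∈ Patienti, else bᵢⱼ.
Initial tableau (one row per fragment):
  row 1: a1 b12 a3 b14 a5 b16 b17
  row 2: a1 a2 b23 a4 a5 b26 a7
  row 3: b31 a2 a3 a4 b35 a6 a7
  row 4: a1 b42 a3 b44 a5 a6 a7
Rows 2 and 3 agree on Diag; apply Diag→Admit and equate their Admit entries.
Rows 2 and 3 agree on Ward, Diag, DName; apply Ward, Diag, DName→Admit, PName and equate their Admit, PName entries.
No row becomes fully distinguished — the join is lossy.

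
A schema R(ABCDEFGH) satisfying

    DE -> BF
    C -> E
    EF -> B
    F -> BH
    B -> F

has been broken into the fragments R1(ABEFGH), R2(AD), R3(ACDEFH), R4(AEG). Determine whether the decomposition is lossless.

No

Chase test. Columns are ABCDEFGH; row i has aⱼ where attribute j ∈ Ri, else bᵢⱼ.
Initial tableau (one row per fragment):
  row 1: a1 a2 b13 b14 a5 a6 a7 a8
  row 2: a1 b22 b23 a4 b25 b26 b27 b28
  row 3: a1 b32 a3 a4 a5 a6 b37 a8
  row 4: a1 b42 b43 b44 a5 b46 a7 b48
Rows 1 and 3 agree on EF; apply EF→B and equate their B entries.
No row becomes fully distinguished — the join is lossy.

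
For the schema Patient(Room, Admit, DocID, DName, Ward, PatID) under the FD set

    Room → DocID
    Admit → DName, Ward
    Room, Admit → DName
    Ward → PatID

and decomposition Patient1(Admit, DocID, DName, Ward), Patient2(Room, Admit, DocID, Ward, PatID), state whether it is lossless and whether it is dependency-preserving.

lossless and dependency-preserving

Lossless test: (Admit, DocID, Ward)⁺ = {Admit, DocID, DName, Ward, PatID}, which contains all of one fragment — lossless.
Dependency preservation: Room, Admit → DName is not contained in any single fragment, but the restricted closure of its left-hand side across the fragments still reaches the right-hand side; the remaining FDs each lie inside some fragment. All dependencies are preserved.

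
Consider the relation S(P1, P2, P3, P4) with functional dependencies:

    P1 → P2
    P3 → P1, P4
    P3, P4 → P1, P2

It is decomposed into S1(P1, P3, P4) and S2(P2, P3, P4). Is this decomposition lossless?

Yes

Common attributes: S1 ∩ S2 = {P3, P4}.
Closure of {P3, P4}: P3 → P1, P4 applies, adding P1; P3, P4 → P1, P2 applies, adding P2. So (P3, P4)⁺ = {P1, P2, P3, P4}.
This closure contains every attribute of S1, so S1 ∩ S2 → S1. The join is lossless.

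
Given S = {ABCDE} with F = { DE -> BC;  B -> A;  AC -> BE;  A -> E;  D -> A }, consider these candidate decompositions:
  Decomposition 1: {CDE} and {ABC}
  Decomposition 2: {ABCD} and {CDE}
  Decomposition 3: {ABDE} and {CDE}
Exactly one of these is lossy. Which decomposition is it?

Decomposition 1: common = {C}, closure = {C} → lossy.
Decomposition 2: common = {CD}, closure = {ABCDE} → lossless.
Decomposition 3: common = {DE}, closure = {ABCDE} → lossless.

Decomposition 1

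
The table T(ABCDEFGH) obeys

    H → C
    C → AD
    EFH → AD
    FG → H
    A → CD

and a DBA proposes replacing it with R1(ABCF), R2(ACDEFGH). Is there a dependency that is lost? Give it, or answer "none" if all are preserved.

none

H → C lies within R2.
C → AD lies within R2.
EFH → AD lies within R2.
FG → H lies within R2.
A → CD lies within R2.
Every dependency is enforceable on the fragments, so the decomposition is dependency-preserving.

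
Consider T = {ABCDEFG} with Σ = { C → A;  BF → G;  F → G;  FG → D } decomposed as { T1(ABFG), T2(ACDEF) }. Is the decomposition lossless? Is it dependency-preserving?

lossy but dependency-preserving

Lossless test: (AF)⁺ = {ADFG}, which is a superkey of neither fragment — lossy.
Dependency preservation: FG → D is not contained in any single fragment, but the restricted closure of its left-hand side across the fragments still reaches the right-hand side; the remaining FDs each lie inside some fragment. All dependencies are preserved.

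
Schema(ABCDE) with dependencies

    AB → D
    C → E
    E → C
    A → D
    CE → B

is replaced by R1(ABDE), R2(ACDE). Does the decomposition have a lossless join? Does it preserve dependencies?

lossless and dependency-preserving

Lossless test: (ADE)⁺ = {ABCDE}, which contains all of one fragment — lossless.
Dependency preservation: CE → B is not contained in any single fragment, but the restricted closure of its left-hand side across the fragments still reaches the right-hand side; the remaining FDs each lie inside some fragment. All dependencies are preserved.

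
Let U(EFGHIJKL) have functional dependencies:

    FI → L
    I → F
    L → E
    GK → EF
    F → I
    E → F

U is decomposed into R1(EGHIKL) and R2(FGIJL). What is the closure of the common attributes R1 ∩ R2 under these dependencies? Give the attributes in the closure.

EFGIL

R1 ∩ R2 = {GIL}.
I → F applies, adding F
L → E applies, adding E
Closure: {EFGIL}.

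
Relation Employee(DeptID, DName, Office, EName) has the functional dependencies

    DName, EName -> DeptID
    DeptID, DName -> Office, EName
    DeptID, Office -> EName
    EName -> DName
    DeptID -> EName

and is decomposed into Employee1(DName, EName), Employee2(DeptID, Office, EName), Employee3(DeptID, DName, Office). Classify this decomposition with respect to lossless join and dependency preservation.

Lossless test (chase): Rows 2 and 3 agree on DeptID, Office; apply DeptID, Office→EName and equate their EName entries. Rows 1 and 2 agree on EName; apply EName→DName and equate their DName entries. Rows 1 and 2 agree on DName, EName; apply DName, EName→DeptID and equate their DeptID entries. Rows 1 and 2 agree on DeptID, DName; apply DeptID, DName→Office, EName and equate their Office, EName entries. Row 1 is now all distinguished symbols — the join is lossless.
Dependency preservation: DName, EName → DeptID; DeptID, DName → Office, EName are not contained in any single fragment, but the restricted closure of each left-hand side across the fragments still reaches the right-hand side; the remaining FDs each lie inside some fragment. All dependencies are preserved.

lossless and dependency-preserving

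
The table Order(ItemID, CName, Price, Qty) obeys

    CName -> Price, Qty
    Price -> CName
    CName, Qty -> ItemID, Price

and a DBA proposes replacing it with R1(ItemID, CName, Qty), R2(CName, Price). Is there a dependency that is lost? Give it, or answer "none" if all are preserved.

CName → Price, Qty: restricted closure across fragments reaches Price, Qty.
Price → CName lies within R2.
CName, Qty → ItemID, Price: restricted closure across fragments reaches ItemID, Price.
Every dependency is enforceable on the fragments, so the decomposition is dependency-preserving.

none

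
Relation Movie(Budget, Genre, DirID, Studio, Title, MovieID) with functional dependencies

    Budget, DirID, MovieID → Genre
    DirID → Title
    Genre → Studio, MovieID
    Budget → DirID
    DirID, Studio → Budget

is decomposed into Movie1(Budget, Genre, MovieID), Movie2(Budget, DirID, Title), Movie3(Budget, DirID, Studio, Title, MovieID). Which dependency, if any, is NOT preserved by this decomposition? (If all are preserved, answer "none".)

Check Genre → Studio, MovieID: no single fragment contains all of {Genre, Studio, MovieID}, and the restricted closure of {Genre} across the fragments never reaches {Studio, MovieID}.
Budget, DirID, MovieID → Genre is preserved.
DirID → Title is preserved.
Budget → DirID is preserved.
DirID, Studio → Budget is preserved.

Genre → Studio, MovieID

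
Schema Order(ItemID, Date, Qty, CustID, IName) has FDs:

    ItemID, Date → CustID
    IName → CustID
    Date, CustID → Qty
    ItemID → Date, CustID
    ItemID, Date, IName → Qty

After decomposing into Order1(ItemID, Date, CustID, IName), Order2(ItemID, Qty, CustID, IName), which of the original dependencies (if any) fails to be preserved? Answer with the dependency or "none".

Date, CustID → Qty

Check Date, CustID → Qty: no single fragment contains all of {Date, Qty, CustID}, and the restricted closure of {Date, CustID} across the fragments never reaches {Qty}.
ItemID, Date → CustID is preserved.
IName → CustID is preserved.
ItemID → Date, CustID is preserved.
ItemID, Date, IName → Qty is preserved.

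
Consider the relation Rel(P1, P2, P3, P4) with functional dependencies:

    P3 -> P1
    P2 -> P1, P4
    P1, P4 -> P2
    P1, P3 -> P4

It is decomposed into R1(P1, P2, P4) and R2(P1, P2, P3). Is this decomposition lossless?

Yes

Common attributes: R1 ∩ R2 = {P1, P2}.
Closure of {P1, P2}: P2 → P1, P4 applies, adding P4. So (P1, P2)⁺ = {P1, P2, P4}.
This closure contains every attribute of R1, so R1 ∩ R2 → R1. The join is lossless.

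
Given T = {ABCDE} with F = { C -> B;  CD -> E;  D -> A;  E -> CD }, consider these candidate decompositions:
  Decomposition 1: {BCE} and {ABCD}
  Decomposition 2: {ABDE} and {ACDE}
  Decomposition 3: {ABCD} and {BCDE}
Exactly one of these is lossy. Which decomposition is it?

Decomposition 1

Decomposition 1: common = {BC}, closure = {BC} → lossy.
Decomposition 2: common = {ADE}, closure = {ABCDE} → lossless.
Decomposition 3: common = {BCD}, closure = {ABCDE} → lossless.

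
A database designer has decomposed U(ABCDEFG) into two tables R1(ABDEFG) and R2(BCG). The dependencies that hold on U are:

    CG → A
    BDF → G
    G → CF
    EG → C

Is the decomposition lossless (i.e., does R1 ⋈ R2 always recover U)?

Common attributes: R1 ∩ R2 = {BG}.
Closure of {BG}: G → CF applies, adding CF; CG → A applies, adding A. So (BG)⁺ = {ABCFG}.
This closure contains every attribute of R2, so R1 ∩ R2 → R2. The join is lossless.

Yes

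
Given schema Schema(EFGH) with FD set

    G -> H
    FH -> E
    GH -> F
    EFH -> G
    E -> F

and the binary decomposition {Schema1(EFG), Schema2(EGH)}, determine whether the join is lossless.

Common attributes: Schema1 ∩ Schema2 = {EG}.
Closure of {EG}: G → H applies, adding H; GH → F applies, adding F. So (EG)⁺ = {EFGH}.
This closure contains every attribute of Schema1, so Schema1 ∩ Schema2 → Schema1. The join is lossless.

Yes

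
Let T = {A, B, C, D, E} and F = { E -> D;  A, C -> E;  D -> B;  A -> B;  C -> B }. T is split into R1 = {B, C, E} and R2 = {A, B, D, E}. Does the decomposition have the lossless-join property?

Common attributes: R1 ∩ R2 = {B, E}.
Closure of {B, E}: E → D applies, adding D. So (B, E)⁺ = {B, D, E}.
The closure contains neither all of R1 = {B, C, E} nor all of R2 = {A, B, D, E}, so the common attributes are not a superkey of either fragment. The join is lossy.

No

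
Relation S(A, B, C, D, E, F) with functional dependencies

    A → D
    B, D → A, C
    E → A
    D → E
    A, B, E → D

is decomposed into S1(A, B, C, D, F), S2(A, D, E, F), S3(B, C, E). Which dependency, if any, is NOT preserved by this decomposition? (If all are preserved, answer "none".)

none

A → D lies within S1.
B, D → A, C lies within S1.
E → A lies within S2.
D → E lies within S2.
A, B, E → D: restricted closure across fragments reaches D.
Every dependency is enforceable on the fragments, so the decomposition is dependency-preserving.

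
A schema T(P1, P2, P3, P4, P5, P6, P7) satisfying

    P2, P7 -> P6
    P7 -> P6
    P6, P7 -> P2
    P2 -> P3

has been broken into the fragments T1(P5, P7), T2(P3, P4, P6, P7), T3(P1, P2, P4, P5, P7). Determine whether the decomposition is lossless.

Yes

Chase test. Columns are P1, P2, P3, P4, P5, P6, P7; row i has aⱼ where attribute j ∈ Ti, else bᵢⱼ.
Initial tableau (one row per fragment):
  row 1: b11 b12 b13 b14 a5 b16 a7
  row 2: b21 b22 a3 a4 b25 a6 a7
  row 3: a1 a2 b33 a4 a5 b36 a7
Rows 1 and 2 agree on P7; apply P7→P6 and equate their P6 entries.
Rows 1 and 3 agree on P7; apply P7→P6 and equate their P6 entries.
Rows 1 and 2 agree on P6, P7; apply P6, P7→P2 and equate their P2 entries.
Rows 1 and 3 agree on P6, P7; apply P6, P7→P2 and equate their P2 entries.
Rows 1 and 2 agree on P2; apply P2→P3 and equate their P3 entries.
Rows 1 and 3 agree on P2; apply P2→P3 and equate their P3 entries.
Row 3 is now all distinguished symbols — the join is lossless.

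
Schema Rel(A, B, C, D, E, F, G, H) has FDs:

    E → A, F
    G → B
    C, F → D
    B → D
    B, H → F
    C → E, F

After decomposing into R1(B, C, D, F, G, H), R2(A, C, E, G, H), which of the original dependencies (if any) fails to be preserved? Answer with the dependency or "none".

E → A, F

Check E → A, F: no single fragment contains all of {A, E, F}, and the restricted closure of {E} across the fragments never reaches {A, F}.
G → B is preserved.
C, F → D is preserved.
B → D is preserved.
B, H → F is preserved.
C → E, F is preserved.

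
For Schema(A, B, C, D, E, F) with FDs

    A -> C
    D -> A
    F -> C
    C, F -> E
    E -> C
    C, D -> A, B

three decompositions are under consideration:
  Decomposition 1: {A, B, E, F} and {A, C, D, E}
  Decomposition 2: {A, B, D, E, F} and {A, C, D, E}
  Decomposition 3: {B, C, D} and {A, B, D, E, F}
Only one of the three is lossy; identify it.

Decomposition 1

Decomposition 1: common = {A, E}, closure = {A, C, E} → lossy.
Decomposition 2: common = {A, D, E}, closure = {A, B, C, D, E} → lossless.
Decomposition 3: common = {B, D}, closure = {A, B, C, D} → lossless.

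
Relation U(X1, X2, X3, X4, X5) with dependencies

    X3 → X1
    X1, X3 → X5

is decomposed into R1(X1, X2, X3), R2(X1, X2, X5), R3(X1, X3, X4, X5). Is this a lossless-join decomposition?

No

Chase test. Columns are X1, X2, X3, X4, X5; row i has aⱼ where attribute j ∈ Ri, else bᵢⱼ.
Initial tableau (one row per fragment):
  row 1: a1 a2 a3 b14 b15
  row 2: a1 a2 b23 b24 a5
  row 3: a1 b32 a3 a4 a5
Rows 1 and 3 agree on X1, X3; apply X1, X3→X5 and equate their X5 entries.
No row becomes fully distinguished — the join is lossy.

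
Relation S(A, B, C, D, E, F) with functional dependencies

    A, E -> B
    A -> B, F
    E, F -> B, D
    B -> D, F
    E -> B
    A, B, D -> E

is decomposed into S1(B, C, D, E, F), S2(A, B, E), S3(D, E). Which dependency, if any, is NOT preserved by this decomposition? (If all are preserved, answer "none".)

none

A, E → B lies within S2.
A → B, F: restricted closure across fragments reaches B, F.
E, F → B, D lies within S1.
B → D, F lies within S1.
E → B lies within S1.
A, B, D → E: restricted closure across fragments reaches E.
Every dependency is enforceable on the fragments, so the decomposition is dependency-preserving.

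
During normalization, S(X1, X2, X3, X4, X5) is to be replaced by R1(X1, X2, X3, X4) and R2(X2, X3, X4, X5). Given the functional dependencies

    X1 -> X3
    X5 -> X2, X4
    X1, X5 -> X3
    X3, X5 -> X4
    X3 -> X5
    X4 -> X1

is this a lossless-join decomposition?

Common attributes: R1 ∩ R2 = {X2, X3, X4}.
Closure of {X2, X3, X4}: X3 → X5 applies, adding X5; X4 → X1 applies, adding X1. So (X2, X3, X4)⁺ = {X1, X2, X3, X4, X5}.
This closure contains every attribute of R1, so R1 ∩ R2 → R1. The join is lossless.

Yes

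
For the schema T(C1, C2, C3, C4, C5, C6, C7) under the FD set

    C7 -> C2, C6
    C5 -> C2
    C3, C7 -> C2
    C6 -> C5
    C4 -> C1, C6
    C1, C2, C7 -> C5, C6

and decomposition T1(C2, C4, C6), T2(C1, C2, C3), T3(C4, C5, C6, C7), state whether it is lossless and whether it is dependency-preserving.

lossy and not dependency-preserving

Lossless test (chase): Rows 1 and 3 agree on C6; apply C6→C5 and equate their C5 entries. Rows 1 and 3 agree on C4; apply C4→C1, C6 and equate their C1, C6 entries. Rows 1 and 3 agree on C5; apply C5→C2 and equate their C2 entries. No row becomes fully distinguished — the join is lossy.
Dependency preservation: the restricted closure of {C5} across the fragments never reaches {C2}, so C5 → C2 cannot be enforced without a join — not preserved.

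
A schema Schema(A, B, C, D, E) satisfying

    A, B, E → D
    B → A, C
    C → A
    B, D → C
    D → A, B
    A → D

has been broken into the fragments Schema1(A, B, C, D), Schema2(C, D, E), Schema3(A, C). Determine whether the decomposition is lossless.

Chase test. Columns are A, B, C, D, E; row i has aⱼ where attribute j ∈ Schemai, else bᵢⱼ.
Initial tableau (one row per fragment):
  row 1: a1 a2 a3 a4 b15
  row 2: b21 b22 a3 a4 a5
  row 3: a1 b32 a3 b34 b35
Rows 1 and 2 agree on C; apply C→A and equate their A entries.
Rows 1 and 2 agree on D; apply D→A, B and equate their A, B entries.
Rows 1 and 3 agree on A; apply A→D and equate their D entries.
Rows 1 and 3 agree on D; apply D→A, B and equate their A, B entries.
Row 2 is now all distinguished symbols — the join is lossless.

Yes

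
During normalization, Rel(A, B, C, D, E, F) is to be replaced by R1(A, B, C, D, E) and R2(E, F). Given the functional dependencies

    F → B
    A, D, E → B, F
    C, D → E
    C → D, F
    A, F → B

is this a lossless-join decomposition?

No

Common attributes: R1 ∩ R2 = {E}.
No dependency enlarges {E}, so (E)⁺ = {E}.
The closure contains neither all of R1 = {A, B, C, D, E} nor all of R2 = {E, F}, so the common attributes are not a superkey of either fragment. The join is lossy.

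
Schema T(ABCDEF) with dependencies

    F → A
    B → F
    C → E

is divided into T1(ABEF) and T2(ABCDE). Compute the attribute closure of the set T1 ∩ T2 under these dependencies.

ABEF

T1 ∩ T2 = {ABE}.
B → F applies, adding F
Closure: {ABEF}.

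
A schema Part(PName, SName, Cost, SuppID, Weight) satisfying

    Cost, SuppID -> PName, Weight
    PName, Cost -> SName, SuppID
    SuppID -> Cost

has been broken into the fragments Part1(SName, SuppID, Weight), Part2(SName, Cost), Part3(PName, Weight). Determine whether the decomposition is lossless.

Chase test. Columns are PName, SName, Cost, SuppID, Weight; row i has aⱼ where attribute j ∈ Parti, else bᵢⱼ.
Initial tableau (one row per fragment):
  row 1: b11 a2 b13 a4 a5
  row 2: b21 a2 a3 b24 b25
  row 3: a1 b32 b33 b34 a5
No row becomes fully distinguished — the join is lossy.

No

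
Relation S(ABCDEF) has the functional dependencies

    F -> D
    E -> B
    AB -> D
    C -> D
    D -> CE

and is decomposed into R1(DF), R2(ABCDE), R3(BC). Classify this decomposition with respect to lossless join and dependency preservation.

Lossless test (chase): Rows 2 and 3 agree on C; apply C→D and equate their D entries. Rows 1 and 2 agree on D; apply D→CE and equate their CE entries. Rows 1 and 3 agree on D; apply D→CE and equate their CE entries. Rows 1 and 2 agree on E; apply E→B and equate their B entries. No row becomes fully distinguished — the join is lossy.
Dependency preservation: every FD's attributes lie within a single fragment, so each can be enforced locally — preserved.

lossy but dependency-preserving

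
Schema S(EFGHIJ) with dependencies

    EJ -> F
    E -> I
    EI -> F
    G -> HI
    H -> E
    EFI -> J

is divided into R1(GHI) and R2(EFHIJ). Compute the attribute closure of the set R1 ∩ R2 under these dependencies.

EFHIJ

R1 ∩ R2 = {HI}.
H → E applies, adding E
EI → F applies, adding F
EFI → J applies, adding J
Closure: {EFHIJ}.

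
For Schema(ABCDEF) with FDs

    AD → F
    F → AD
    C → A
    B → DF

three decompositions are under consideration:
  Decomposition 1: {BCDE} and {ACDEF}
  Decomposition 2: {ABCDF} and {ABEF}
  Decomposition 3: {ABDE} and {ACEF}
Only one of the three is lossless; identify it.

Decomposition 1

Decomposition 1: common = {CDE}, closure = {ACDEF} → lossless.
Decomposition 2: common = {ABF}, closure = {ABDF} → lossy.
Decomposition 3: common = {AE}, closure = {AE} → lossy.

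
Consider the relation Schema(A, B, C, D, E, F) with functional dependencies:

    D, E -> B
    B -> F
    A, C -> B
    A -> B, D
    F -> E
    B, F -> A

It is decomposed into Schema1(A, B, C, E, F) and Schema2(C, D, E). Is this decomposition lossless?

No

Common attributes: Schema1 ∩ Schema2 = {C, E}.
No dependency enlarges {C, E}, so (C, E)⁺ = {C, E}.
The closure contains neither all of Schema1 = {A, B, C, E, F} nor all of Schema2 = {C, D, E}, so the common attributes are not a superkey of either fragment. The join is lossy.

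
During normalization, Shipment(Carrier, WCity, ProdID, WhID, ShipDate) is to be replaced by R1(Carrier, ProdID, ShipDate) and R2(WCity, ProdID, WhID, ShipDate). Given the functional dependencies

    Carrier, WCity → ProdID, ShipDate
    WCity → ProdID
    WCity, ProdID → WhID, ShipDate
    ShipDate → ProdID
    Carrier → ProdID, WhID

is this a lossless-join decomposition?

No

Common attributes: R1 ∩ R2 = {ProdID, ShipDate}.
No dependency enlarges {ProdID, ShipDate}, so (ProdID, ShipDate)⁺ = {ProdID, ShipDate}.
The closure contains neither all of R1 = {Carrier, ProdID, ShipDate} nor all of R2 = {WCity, ProdID, WhID, ShipDate}, so the common attributes are not a superkey of either fragment. The join is lossy.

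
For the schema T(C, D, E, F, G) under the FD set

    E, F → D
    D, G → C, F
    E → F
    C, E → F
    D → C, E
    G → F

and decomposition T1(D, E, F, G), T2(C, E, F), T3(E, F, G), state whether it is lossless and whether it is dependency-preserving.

lossless and dependency-preserving

Lossless test (chase): Rows 1 and 2 agree on E, F; apply E, F→D and equate their D entries. Rows 1 and 3 agree on E, F; apply E, F→D and equate their D entries. Rows 1 and 3 agree on D, G; apply D, G→C, F and equate their C, F entries. Rows 1 and 2 agree on D; apply D→C, E and equate their C, E entries. Row 1 is now all distinguished symbols — the join is lossless.
Dependency preservation: D, G → C, F; D → C, E are not contained in any single fragment, but the restricted closure of each left-hand side across the fragments still reaches the right-hand side; the remaining FDs each lie inside some fragment. All dependencies are preserved.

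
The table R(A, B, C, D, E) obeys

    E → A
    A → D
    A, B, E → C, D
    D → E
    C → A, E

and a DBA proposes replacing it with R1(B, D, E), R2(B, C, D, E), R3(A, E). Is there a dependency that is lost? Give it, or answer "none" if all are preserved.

E → A lies within R3.
A → D: restricted closure across fragments reaches D.
A, B, E → C, D: restricted closure across fragments reaches C, D.
D → E lies within R1.
C → A, E: restricted closure across fragments reaches A, E.
Every dependency is enforceable on the fragments, so the decomposition is dependency-preserving.

none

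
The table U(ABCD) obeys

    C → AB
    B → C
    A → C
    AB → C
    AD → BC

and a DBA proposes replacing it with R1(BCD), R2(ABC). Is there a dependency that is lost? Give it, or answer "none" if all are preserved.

C → AB lies within R2.
B → C lies within R1.
A → C lies within R2.
AB → C lies within R2.
AD → BC: restricted closure across fragments reaches BC.
Every dependency is enforceable on the fragments, so the decomposition is dependency-preserving.

none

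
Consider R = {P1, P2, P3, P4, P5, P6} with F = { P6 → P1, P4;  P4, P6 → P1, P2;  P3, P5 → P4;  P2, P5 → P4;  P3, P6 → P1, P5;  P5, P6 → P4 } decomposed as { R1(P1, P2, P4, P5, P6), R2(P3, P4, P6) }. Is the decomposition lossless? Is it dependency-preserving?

lossy and not dependency-preserving

Lossless test: (P4, P6)⁺ = {P1, P2, P4, P6}, which is a superkey of neither fragment — lossy.
Dependency preservation: the restricted closure of {P3, P5} across the fragments never reaches {P4}, so P3, P5 → P4 cannot be enforced without a join — not preserved.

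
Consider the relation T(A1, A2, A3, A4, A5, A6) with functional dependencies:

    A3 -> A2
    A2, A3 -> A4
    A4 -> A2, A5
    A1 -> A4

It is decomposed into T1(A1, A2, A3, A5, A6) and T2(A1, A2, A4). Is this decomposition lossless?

Yes

Common attributes: T1 ∩ T2 = {A1, A2}.
Closure of {A1, A2}: A1 → A4 applies, adding A4; A4 → A2, A5 applies, adding A5. So (A1, A2)⁺ = {A1, A2, A4, A5}.
This closure contains every attribute of T2, so T1 ∩ T2 → T2. The join is lossless.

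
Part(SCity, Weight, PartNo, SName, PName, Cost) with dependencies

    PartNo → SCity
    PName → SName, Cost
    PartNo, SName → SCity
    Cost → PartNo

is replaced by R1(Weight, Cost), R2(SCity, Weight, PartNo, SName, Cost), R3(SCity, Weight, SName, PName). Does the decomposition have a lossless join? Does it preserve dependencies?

lossy and not dependency-preserving

Lossless test (chase): Rows 1 and 2 agree on Cost; apply Cost→PartNo and equate their PartNo entries. Rows 1 and 2 agree on PartNo; apply PartNo→SCity and equate their SCity entries. No row becomes fully distinguished — the join is lossy.
Dependency preservation: the restricted closure of {PName} across the fragments never reaches {SName, Cost}, so PName → SName, Cost cannot be enforced without a join — not preserved.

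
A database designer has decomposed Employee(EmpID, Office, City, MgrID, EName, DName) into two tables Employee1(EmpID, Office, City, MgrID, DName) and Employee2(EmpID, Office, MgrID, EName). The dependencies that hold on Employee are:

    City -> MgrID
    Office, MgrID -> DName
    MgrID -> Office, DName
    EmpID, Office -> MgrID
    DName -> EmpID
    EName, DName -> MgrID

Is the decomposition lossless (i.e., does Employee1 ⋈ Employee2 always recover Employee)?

Common attributes: Employee1 ∩ Employee2 = {EmpID, Office, MgrID}.
Closure of {EmpID, Office, MgrID}: Office, MgrID → DName applies, adding DName. So (EmpID, Office, MgrID)⁺ = {EmpID, Office, MgrID, DName}.
The closure contains neither all of Employee1 = {EmpID, Office, City, MgrID, DName} nor all of Employee2 = {EmpID, Office, MgrID, EName}, so the common attributes are not a superkey of either fragment. The join is lossy.

No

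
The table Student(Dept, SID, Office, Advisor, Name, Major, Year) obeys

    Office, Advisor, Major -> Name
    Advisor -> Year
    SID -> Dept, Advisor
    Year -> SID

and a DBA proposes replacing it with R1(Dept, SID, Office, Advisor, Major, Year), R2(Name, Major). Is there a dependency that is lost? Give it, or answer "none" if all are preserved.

Check Office, Advisor, Major → Name: no single fragment contains all of {Office, Advisor, Name, Major}, and the restricted closure of {Office, Advisor, Major} across the fragments never reaches {Name}.
Advisor → Year is preserved.
SID → Dept, Advisor is preserved.
Year → SID is preserved.

Office, Advisor, Major -> Name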